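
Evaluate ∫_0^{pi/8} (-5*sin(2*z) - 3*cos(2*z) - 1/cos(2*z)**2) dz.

An antiderivative is F(z) = -3*sin(2*z)/2 + 5*cos(2*z)/2 - tan(2*z)/2.
Then F(pi/8) - F(0) = (-1/2 + sqrt(2)/2) - (5/2) = -3 + sqrt(2)/2.

-3 + sqrt(2)/2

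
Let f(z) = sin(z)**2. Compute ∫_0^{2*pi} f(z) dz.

Use the identity sin^2(z) = (1 - cos(2*z))/2.
An antiderivative is F(z) = z/2 - sin(2*z)/4.
Then F(2*pi) - F(0) = (pi) - (0) = pi.

pi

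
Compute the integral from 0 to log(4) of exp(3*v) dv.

21

Let u = exp(v), so du = exp(v) dv. When v = 0, u = 1; when v = log(4), u = 4.
The integral becomes ∫ u**2 du from 1 to 4, with antiderivative u**3/3.
Back in v: F(v) = exp(3*v)/3.
Then F(log(4)) - F(0) = (64/3) - (1/3) = 21.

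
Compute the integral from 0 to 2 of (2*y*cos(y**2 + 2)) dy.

Let u = y**2 + 2, so du = 2*y dy. When y = 0, u = 2; when y = 2, u = 6.
The integral becomes ∫ cos(u) du from 2 to 6, with antiderivative sin(u).
Back in y: F(y) = sin(y**2 + 2).
Then F(2) - F(0) = (sin(6)) - (sin(2)) = -sin(2) + sin(6).

-sin(2) + sin(6)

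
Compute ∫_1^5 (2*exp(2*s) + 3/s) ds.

-exp(2) + 3*log(5) + exp(10)

An antiderivative is F(s) = exp(2*s) + 3*log(s).
Then F(5) - F(1) = (3*log(5) + exp(10)) - (exp(2)) = -exp(2) + 3*log(5) + exp(10).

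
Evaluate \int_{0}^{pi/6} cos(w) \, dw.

An antiderivative is F(w) = sin(w).
Then F(pi/6) - F(0) = (1/2) - (0) = 1/2.

1/2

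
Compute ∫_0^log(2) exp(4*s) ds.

15/4

Let u = exp(s), so du = exp(s) ds. When s = 0, u = 1; when s = log(2), u = 2.
The integral becomes ∫ u**3 du from 1 to 2, with antiderivative u**4/4.
Back in s: F(s) = exp(4*s)/4.
Then F(log(2)) - F(0) = (4) - (1/4) = 15/4.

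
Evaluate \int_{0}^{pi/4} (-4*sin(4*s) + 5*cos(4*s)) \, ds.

An antiderivative is F(s) = 5*sin(4*s)/4 + cos(4*s).
Then F(pi/4) - F(0) = (-1) - (1) = -2.

-2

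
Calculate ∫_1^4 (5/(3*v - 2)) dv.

An antiderivative is F(v) = 5*log(3*v - 2)/3.
Then F(4) - F(1) = (5*log(10)/3) - (0) = 5*log(10)/3.

5*log(10)/3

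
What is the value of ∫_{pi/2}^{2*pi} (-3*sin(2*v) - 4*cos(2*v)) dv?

3

An antiderivative is F(v) = -2*sin(2*v) + 3*cos(2*v)/2.
Then F(2*pi) - F(pi/2) = (3/2) - (-3/2) = 3.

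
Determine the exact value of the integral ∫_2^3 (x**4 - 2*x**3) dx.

97/10

By the power rule, an antiderivative is F(x) = x**5/5 - x**4/2.
Then F(3) - F(2) = (81/10) - (-8/5) = 97/10.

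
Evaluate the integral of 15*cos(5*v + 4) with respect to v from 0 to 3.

Let u = 5*v + 4, so du = 5 dv. When v = 0, u = 4; when v = 3, u = 19.
The integral becomes 3·∫ cos(u) du from 4 to 19, with antiderivative 3*sin(u).
Back in v: F(v) = 3*sin(5*v + 4).
Then F(3) - F(0) = (3*sin(19)) - (3*sin(4)) = 3*sin(19) - 3*sin(4).

3*sin(19) - 3*sin(4)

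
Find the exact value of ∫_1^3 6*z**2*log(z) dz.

-52/3 + 54*log(3)

Integrate by parts once (u = ln z, dv = 6*z**2 dz).
An antiderivative is F(z) = 2*z**3*(3*log(z) - 1)/3.
Then F(3) - F(1) = (-18 + 54*log(3)) - (-2/3) = -52/3 + 54*log(3).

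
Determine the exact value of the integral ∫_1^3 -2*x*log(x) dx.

Integrate by parts once (u = ln x, dv = -2*x dx).
An antiderivative is F(x) = -x**2*(2*log(x) - 1)/2.
Then F(3) - F(1) = (9/2 - 9*log(3)) - (1/2) = 4 - 9*log(3).

4 - 9*log(3)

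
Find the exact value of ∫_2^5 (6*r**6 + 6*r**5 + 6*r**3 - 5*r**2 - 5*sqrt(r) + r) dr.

-50*sqrt(5)/3 + 20*sqrt(2)/3 + 582012/7

By the power rule, an antiderivative is F(r) = 6*r**7/7 + r**6 + 3*r**4/2 - 10*r**(3/2)/3 - 5*r**3/3 + r**2/2.
Then F(5) - F(2) = (1749950/21 - 50*sqrt(5)/3) - (3914/21 - 20*sqrt(2)/3) = -50*sqrt(5)/3 + 20*sqrt(2)/3 + 582012/7.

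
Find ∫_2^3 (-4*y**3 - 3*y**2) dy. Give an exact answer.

By the power rule, an antiderivative is F(y) = -y**4 - y**3.
Then F(3) - F(2) = (-108) - (-24) = -84.

-84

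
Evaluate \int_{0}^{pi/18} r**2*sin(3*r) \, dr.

-2/27 - sqrt(3)*pi**2/1944 + pi/162 + sqrt(3)/27

Integrate by parts twice (u = r^2, dv = sin(3*r) dr).
An antiderivative is F(r) = -r**2*cos(3*r)/3 + 2*r*sin(3*r)/9 + 2*cos(3*r)/27.
Then F(pi/18) - F(0) = (-sqrt(3)*pi**2/1944 + pi/162 + sqrt(3)/27) - (2/27) = -2/27 - sqrt(3)*pi**2/1944 + pi/162 + sqrt(3)/27.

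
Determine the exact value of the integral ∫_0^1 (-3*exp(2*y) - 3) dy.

-3*exp(2)/2 - 3/2

An antiderivative is F(y) = -3*exp(2*y)/2 - 3*y.
Then F(1) - F(0) = (-3*exp(2)/2 - 3) - (-3/2) = -3*exp(2)/2 - 3/2.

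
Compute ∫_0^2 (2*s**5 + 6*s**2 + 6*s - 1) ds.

By the power rule, an antiderivative is F(s) = s**6/3 + 2*s**3 + 3*s**2 - s.
Then F(2) - F(0) = (142/3) - (0) = 142/3.

142/3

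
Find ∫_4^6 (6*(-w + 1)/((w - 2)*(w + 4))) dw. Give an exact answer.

-5*log(5) + 9*log(2)

Factor the denominator: w**2 + 2*w - 8 = (w + 4)(w - 2).
Partial fractions: 6*(-w + 1)/((w - 2)*(w + 4)) = -5/(w + 4) - 1/(w - 2).
An antiderivative is F(w) = -log(w - 2) - 5*log(w + 4).
Then F(6) - F(4) = (-5*log(5) - 7*log(2)) - (-16*log(2)) = -5*log(5) + 9*log(2).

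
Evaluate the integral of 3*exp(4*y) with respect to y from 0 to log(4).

Let u = exp(y), so du = exp(y) dy. When y = 0, u = 1; when y = log(4), u = 4.
The integral becomes 3·∫ u**3 du from 1 to 4, with antiderivative 3*u**4/4.
Back in y: F(y) = 3*exp(4*y)/4.
Then F(log(4)) - F(0) = (192) - (3/4) = 765/4.

765/4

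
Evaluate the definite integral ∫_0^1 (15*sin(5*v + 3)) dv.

Let u = 5*v + 3, so du = 5 dv. When v = 0, u = 3; when v = 1, u = 8.
The integral becomes 3·∫ sin(u) du from 3 to 8, with antiderivative -3*cos(u).
Back in v: F(v) = -3*cos(5*v + 3).
Then F(1) - F(0) = (-3*cos(8)) - (-3*cos(3)) = 3*cos(3) - 3*cos(8).

3*cos(3) - 3*cos(8)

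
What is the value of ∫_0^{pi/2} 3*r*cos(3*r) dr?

Integrate by parts once (u = r, dv = 3*cos(3*r) dr).
An antiderivative is F(r) = r*sin(3*r) + cos(3*r)/3.
Then F(pi/2) - F(0) = (-pi/2) - (1/3) = -pi/2 - 1/3.

-pi/2 - 1/3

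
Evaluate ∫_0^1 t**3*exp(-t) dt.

6 - 16*exp(-1)

Integrate by parts 3 times (u = t^3, dv = exp(-t) dt).
An antiderivative is F(t) = (-t**3 - 3*t**2 - 6*t - 6)*exp(-t).
Then F(1) - F(0) = (-16*exp(-1)) - (-6) = 6 - 16*exp(-1).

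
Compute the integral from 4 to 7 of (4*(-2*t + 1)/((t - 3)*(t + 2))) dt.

-4*log(3) - 4*log(2)

Factor the denominator: t**2 - t - 6 = (t + 2)(t - 3).
Partial fractions: 4*(-2*t + 1)/((t - 3)*(t + 2)) = -4/(t + 2) - 4/(t - 3).
An antiderivative is F(t) = -4*log(t - 3) - 4*log(t + 2).
Then F(7) - F(4) = (-8*log(3) - 8*log(2)) - (-4*log(3) - 4*log(2)) = -4*log(3) - 4*log(2).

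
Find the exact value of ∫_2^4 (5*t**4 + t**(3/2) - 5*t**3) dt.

By the power rule, an antiderivative is F(t) = 2*t**(5/2)/5 + t**5 - 5*t**4/4.
Then F(4) - F(2) = (3584/5) - (8*sqrt(2)/5 + 12) = 3524/5 - 8*sqrt(2)/5.

3524/5 - 8*sqrt(2)/5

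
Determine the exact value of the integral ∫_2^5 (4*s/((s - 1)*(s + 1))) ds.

Factor the denominator: s**2 - 1 = (s + 1)(s - 1).
Partial fractions: 4*s/((s - 1)*(s + 1)) = 2/(s + 1) + 2/(s - 1).
An antiderivative is F(s) = 2*log(s - 1) + 2*log(s + 1).
Then F(5) - F(2) = (2*log(3) + 6*log(2)) - (log(9)) = log(64).

log(64)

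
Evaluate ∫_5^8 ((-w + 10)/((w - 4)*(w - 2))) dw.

Factor the denominator: w**2 - 6*w + 8 = (w - 2)(w - 4).
Partial fractions: (-w + 10)/((w - 4)*(w - 2)) = -4/(w - 2) + 3/(w - 4).
An antiderivative is F(w) = 3*log(w - 4) - 4*log(w - 2).
Then F(8) - F(5) = (log(4/81)) - (-log(81)) = log(4).

log(4)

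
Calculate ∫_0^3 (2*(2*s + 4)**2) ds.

312

Let u = 2*s + 4, so du = 2 ds. When s = 0, u = 4; when s = 3, u = 10.
The integral becomes ∫ u**2 du from 4 to 10, with antiderivative u**3/3.
Back in s: F(s) = (2*s + 4)**3/3.
Then F(3) - F(0) = (1000/3) - (64/3) = 312.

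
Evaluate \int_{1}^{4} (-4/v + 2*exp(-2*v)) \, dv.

-8*log(2) - exp(-8) + exp(-2)

An antiderivative is F(v) = -4*log(v) - exp(-2*v).
Then F(4) - F(1) = (-8*log(2) - exp(-8)) - (-exp(-2)) = -8*log(2) - exp(-8) + exp(-2).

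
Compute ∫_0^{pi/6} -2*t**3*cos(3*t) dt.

-4/27 - pi**3/324 + 2*pi/27

Integrate by parts 3 times (u = t^3, dv = -2*cos(3*t) dt).
An antiderivative is F(t) = -2*t**3*sin(3*t)/3 - 2*t**2*cos(3*t)/3 + 4*t*sin(3*t)/9 + 4*cos(3*t)/27.
Then F(pi/6) - F(0) = (pi*(24 - pi**2)/324) - (4/27) = -4/27 - pi**3/324 + 2*pi/27.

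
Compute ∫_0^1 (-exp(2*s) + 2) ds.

An antiderivative is F(s) = -exp(2*s)/2 + 2*s.
Then F(1) - F(0) = (2 - exp(2)/2) - (-1/2) = 5/2 - exp(2)/2.

5/2 - exp(2)/2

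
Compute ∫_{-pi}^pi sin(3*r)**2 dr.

pi

Use the identity sin^2(3*r) = (1 - cos(6*r))/2.
An antiderivative is F(r) = r/2 - sin(6*r)/12.
Then F(pi) - F(-pi) = (pi/2) - (-pi/2) = pi.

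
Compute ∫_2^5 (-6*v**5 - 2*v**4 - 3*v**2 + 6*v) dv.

-84261/5

By the power rule, an antiderivative is F(v) = -v**6 - 2*v**5/5 - v**3 + 3*v**2.
Then F(5) - F(2) = (-16925) - (-364/5) = -84261/5.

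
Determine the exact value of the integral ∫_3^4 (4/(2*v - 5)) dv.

An antiderivative is F(v) = 2*log(2*v - 5).
Then F(4) - F(3) = (log(9)) - (0) = log(9).

log(9)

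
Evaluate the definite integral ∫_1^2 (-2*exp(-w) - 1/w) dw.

-2*exp(-1) - log(2) + 2*exp(-2)

An antiderivative is F(w) = -log(w) + 2*exp(-w).
Then F(2) - F(1) = (-log(2) + 2*exp(-2)) - (2*exp(-1)) = -2*exp(-1) - log(2) + 2*exp(-2).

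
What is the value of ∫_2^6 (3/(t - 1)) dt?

An antiderivative is F(t) = 3*log(t - 1).
Then F(6) - F(2) = (3*log(5)) - (0) = 3*log(5).

3*log(5)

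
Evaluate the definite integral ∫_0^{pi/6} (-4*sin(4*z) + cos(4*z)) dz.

An antiderivative is F(z) = sin(4*z)/4 + cos(4*z).
Then F(pi/6) - F(0) = (-1/2 + sqrt(3)/8) - (1) = -3/2 + sqrt(3)/8.

-3/2 + sqrt(3)/8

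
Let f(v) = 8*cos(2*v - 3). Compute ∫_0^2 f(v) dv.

Let u = 2*v - 3, so du = 2 dv. When v = 0, u = -3; when v = 2, u = 1.
The integral becomes 4·∫ cos(u) du from -3 to 1, with antiderivative 4*sin(u).
Back in v: F(v) = 4*sin(2*v - 3).
Then F(2) - F(0) = (4*sin(1)) - (-4*sin(3)) = 4*sin(3) + 4*sin(1).

4*sin(3) + 4*sin(1)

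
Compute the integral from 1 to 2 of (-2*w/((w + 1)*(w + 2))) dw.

Factor the denominator: w**2 + 3*w + 2 = (w + 2)(w + 1).
Partial fractions: -2*w/((w + 1)*(w + 2)) = -4/(w + 2) + 2/(w + 1).
An antiderivative is F(w) = 2*log(w + 1) - 4*log(w + 2).
Then F(2) - F(1) = (-8*log(2) + 2*log(3)) - (log(4/81)) = -10*log(2) + 6*log(3).

-10*log(2) + 6*log(3)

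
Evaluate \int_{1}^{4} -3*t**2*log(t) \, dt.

21 - 128*log(2)

Integrate by parts once (u = ln t, dv = -3*t**2 dt).
An antiderivative is F(t) = -t**3*(3*log(t) - 1)/3.
Then F(4) - F(1) = (64/3 - 128*log(2)) - (1/3) = 21 - 128*log(2).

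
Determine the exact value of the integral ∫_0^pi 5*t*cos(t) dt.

Integrate by parts once (u = t, dv = 5*cos(t) dt).
An antiderivative is F(t) = 5*t*sin(t) + 5*cos(t).
Then F(pi) - F(0) = (-5) - (5) = -10.

-10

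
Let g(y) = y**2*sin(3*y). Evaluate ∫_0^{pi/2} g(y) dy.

-pi/9 - 2/27

Integrate by parts twice (u = y^2, dv = sin(3*y) dy).
An antiderivative is F(y) = -y**2*cos(3*y)/3 + 2*y*sin(3*y)/9 + 2*cos(3*y)/27.
Then F(pi/2) - F(0) = (-pi/9) - (2/27) = -pi/9 - 2/27.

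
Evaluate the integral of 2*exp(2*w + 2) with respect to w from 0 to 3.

Let u = 2*w + 2, so du = 2 dw. When w = 0, u = 2; when w = 3, u = 8.
The integral becomes ∫ exp(u) du from 2 to 8, with antiderivative exp(u).
Back in w: F(w) = exp(2*w + 2).
Then F(3) - F(0) = (exp(8)) - (exp(2)) = -exp(2) + exp(8).

-exp(2) + exp(8)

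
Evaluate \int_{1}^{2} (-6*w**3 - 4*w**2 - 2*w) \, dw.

-209/6

By the power rule, an antiderivative is F(w) = -3*w**4/2 - 4*w**3/3 - w**2.
Then F(2) - F(1) = (-116/3) - (-23/6) = -209/6.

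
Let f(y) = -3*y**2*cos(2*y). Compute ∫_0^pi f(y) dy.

-3*pi/2

Integrate by parts twice (u = y^2, dv = -3*cos(2*y) dy).
An antiderivative is F(y) = -3*y**2*sin(2*y)/2 - 3*y*cos(2*y)/2 + 3*sin(2*y)/4.
Then F(pi) - F(0) = (-3*pi/2) - (0) = -3*pi/2.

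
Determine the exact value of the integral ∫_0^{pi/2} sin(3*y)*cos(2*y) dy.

Use the identity sin(3*y)cos(2*y) = [sin(5*y) + sin(y)]/2.
An antiderivative is F(y) = -cos(y)/2 - cos(5*y)/10.
Then F(pi/2) - F(0) = (0) - (-3/5) = 3/5.

3/5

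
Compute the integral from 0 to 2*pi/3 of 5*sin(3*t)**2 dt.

Use the identity sin^2(3*t) = (1 - cos(6*t))/2.
An antiderivative is F(t) = 5*t/2 - 5*sin(6*t)/12.
Then F(2*pi/3) - F(0) = (5*pi/3) - (0) = 5*pi/3.

5*pi/3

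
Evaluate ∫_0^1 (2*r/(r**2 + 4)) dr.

Let u = r**2 + 4, so du = 2*r dr. When r = 0, u = 4; when r = 1, u = 5.
The integral becomes ∫ 1/u du from 4 to 5, with antiderivative log(u).
Back in r: F(r) = log(r**2 + 4).
Then F(1) - F(0) = (log(5)) - (log(4)) = log(5/4).

log(5/4)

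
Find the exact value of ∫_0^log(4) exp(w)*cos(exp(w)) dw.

Let u = exp(w), so du = exp(w) dw. When w = 0, u = 1; when w = log(4), u = 4.
The integral becomes ∫ cos(u) du from 1 to 4, with antiderivative sin(u).
Back in w: F(w) = sin(exp(w)).
Then F(log(4)) - F(0) = (sin(4)) - (sin(1)) = -sin(1) + sin(4).

-sin(1) + sin(4)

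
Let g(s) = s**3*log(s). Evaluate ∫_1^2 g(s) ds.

Integrate by parts once (u = ln s, dv = s**3 ds).
An antiderivative is F(s) = s**4*(4*log(s) - 1)/16.
Then F(2) - F(1) = (-1 + log(16)) - (-1/16) = -15/16 + log(16).

-15/16 + log(16)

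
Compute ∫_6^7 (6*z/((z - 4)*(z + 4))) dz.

-3*log(5) - 6*log(2) + 3*log(3) + 3*log(11)

Factor the denominator: z**2 - 16 = (z + 4)(z - 4).
Partial fractions: 6*z/((z - 4)*(z + 4)) = 3/(z + 4) + 3/(z - 4).
An antiderivative is F(z) = 3*log(z - 4) + 3*log(z + 4).
Then F(7) - F(6) = (3*log(3) + 3*log(11)) - (6*log(2) + 3*log(5)) = -3*log(5) - 6*log(2) + 3*log(3) + 3*log(11).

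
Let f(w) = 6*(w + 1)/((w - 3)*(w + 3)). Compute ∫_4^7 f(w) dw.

-2*log(7) + 2*log(5) + 10*log(2)

Factor the denominator: w**2 - 9 = (w + 3)(w - 3).
Partial fractions: 6*(w + 1)/((w - 3)*(w + 3)) = 2/(w + 3) + 4/(w - 3).
An antiderivative is F(w) = 4*log(w - 3) + 2*log(w + 3).
Then F(7) - F(4) = (2*log(5) + 10*log(2)) - (log(49)) = -2*log(7) + 2*log(5) + 10*log(2).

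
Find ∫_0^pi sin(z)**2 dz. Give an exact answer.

Use the identity sin^2(z) = (1 - cos(2*z))/2.
An antiderivative is F(z) = z/2 - sin(2*z)/4.
Then F(pi) - F(0) = (pi/2) - (0) = pi/2.

pi/2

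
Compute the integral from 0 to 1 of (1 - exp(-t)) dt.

exp(-1)

An antiderivative is F(t) = t + exp(-t).
Then F(1) - F(0) = (exp(-1) + 1) - (1) = exp(-1).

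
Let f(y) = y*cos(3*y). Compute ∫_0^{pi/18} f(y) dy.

Integrate by parts once (u = y, dv = cos(3*y) dy).
An antiderivative is F(y) = y*sin(3*y)/3 + cos(3*y)/9.
Then F(pi/18) - F(0) = (pi/108 + sqrt(3)/18) - (1/9) = -1/9 + pi/108 + sqrt(3)/18.

-1/9 + pi/108 + sqrt(3)/18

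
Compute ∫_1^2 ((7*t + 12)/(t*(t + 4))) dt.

Factor the denominator: t**2 + 4*t = (t + 4)t.
Partial fractions: (7*t + 12)/(t*(t + 4)) = 4/(t + 4) + 3/t.
An antiderivative is F(t) = 3*log(t) + 4*log(t + 4).
Then F(2) - F(1) = (4*log(3) + 7*log(2)) - (4*log(5)) = -4*log(5) + 4*log(3) + 7*log(2).

-4*log(5) + 4*log(3) + 7*log(2)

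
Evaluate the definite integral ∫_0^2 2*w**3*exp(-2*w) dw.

Integrate by parts 3 times (u = w^3, dv = 2*exp(-2*w) dw).
An antiderivative is F(w) = (-4*w**3 - 6*w**2 - 6*w - 3)*exp(-2*w)/4.
Then F(2) - F(0) = (-71*exp(-4)/4) - (-3/4) = 3/4 - 71*exp(-4)/4.

3/4 - 71*exp(-4)/4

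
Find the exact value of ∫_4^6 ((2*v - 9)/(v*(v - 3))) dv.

Factor the denominator: v**2 - 3*v = v(v - 3).
Partial fractions: (2*v - 9)/(v*(v - 3)) = 3/v - 1/(v - 3).
An antiderivative is F(v) = 3*log(v) - log(v - 3).
Then F(6) - F(4) = (log(72)) - (log(64)) = log(9/8).

log(9/8)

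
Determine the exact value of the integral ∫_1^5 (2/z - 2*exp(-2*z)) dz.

An antiderivative is F(z) = 2*log(z) + exp(-2*z).
Then F(5) - F(1) = (exp(-10) + 2*log(5)) - (exp(-2)) = -exp(-2) + exp(-10) + 2*log(5).

-exp(-2) + exp(-10) + 2*log(5)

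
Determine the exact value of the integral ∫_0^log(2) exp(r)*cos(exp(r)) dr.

-sin(1) + sin(2)

Let u = exp(r), so du = exp(r) dr. When r = 0, u = 1; when r = log(2), u = 2.
The integral becomes ∫ cos(u) du from 1 to 2, with antiderivative sin(u).
Back in r: F(r) = sin(exp(r)).
Then F(log(2)) - F(0) = (sin(2)) - (sin(1)) = -sin(1) + sin(2).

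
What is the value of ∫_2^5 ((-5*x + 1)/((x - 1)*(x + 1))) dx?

Factor the denominator: x**2 - 1 = (x + 1)(x - 1).
Partial fractions: (-5*x + 1)/((x - 1)*(x + 1)) = -3/(x + 1) - 2/(x - 1).
An antiderivative is F(x) = -2*log(x - 1) - 3*log(x + 1).
Then F(5) - F(2) = (-7*log(2) - 3*log(3)) - (-log(27)) = -7*log(2).

-7*log(2)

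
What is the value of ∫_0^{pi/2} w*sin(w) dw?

Integrate by parts once (u = w, dv = sin(w) dw).
An antiderivative is F(w) = -w*cos(w) + sin(w).
Then F(pi/2) - F(0) = (1) - (0) = 1.

1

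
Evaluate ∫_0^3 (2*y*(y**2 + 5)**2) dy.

873

Let u = y**2 + 5, so du = 2*y dy. When y = 0, u = 5; when y = 3, u = 14.
The integral becomes ∫ u**2 du from 5 to 14, with antiderivative u**3/3.
Back in y: F(y) = (y**2 + 5)**3/3.
Then F(3) - F(0) = (2744/3) - (125/3) = 873.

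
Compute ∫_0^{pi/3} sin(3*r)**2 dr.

pi/6

Use the identity sin^2(3*r) = (1 - cos(6*r))/2.
An antiderivative is F(r) = r/2 - sin(6*r)/12.
Then F(pi/3) - F(0) = (pi/6) - (0) = pi/6.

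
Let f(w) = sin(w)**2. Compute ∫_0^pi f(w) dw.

Use the identity sin^2(w) = (1 - cos(2*w))/2.
An antiderivative is F(w) = w/2 - sin(2*w)/4.
Then F(pi) - F(0) = (pi/2) - (0) = pi/2.

pi/2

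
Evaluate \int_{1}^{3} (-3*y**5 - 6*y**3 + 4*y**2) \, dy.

By the power rule, an antiderivative is F(y) = -y**6/2 - 3*y**4/2 + 4*y**3/3.
Then F(3) - F(1) = (-450) - (-2/3) = -1348/3.

-1348/3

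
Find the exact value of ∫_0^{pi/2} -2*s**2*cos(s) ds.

Integrate by parts twice (u = s^2, dv = -2*cos(s) ds).
An antiderivative is F(s) = -2*s**2*sin(s) - 4*s*cos(s) + 4*sin(s).
Then F(pi/2) - F(0) = (4 - pi**2/2) - (0) = 4 - pi**2/2.

4 - pi**2/2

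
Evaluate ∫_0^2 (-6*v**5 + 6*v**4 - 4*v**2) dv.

By the power rule, an antiderivative is F(v) = -v**6 + 6*v**5/5 - 4*v**3/3.
Then F(2) - F(0) = (-544/15) - (0) = -544/15.

-544/15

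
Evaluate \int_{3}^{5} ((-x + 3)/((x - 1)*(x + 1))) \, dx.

log(8/9)

Factor the denominator: x**2 - 1 = (x + 1)(x - 1).
Partial fractions: (-x + 3)/((x - 1)*(x + 1)) = -2/(x + 1) + 1/(x - 1).
An antiderivative is F(x) = log(x - 1) - 2*log(x + 1).
Then F(5) - F(3) = (-log(9)) - (-log(8)) = log(8/9).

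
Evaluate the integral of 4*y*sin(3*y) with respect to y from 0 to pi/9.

-2*pi/27 + 2*sqrt(3)/9

Integrate by parts once (u = y, dv = 4*sin(3*y) dy).
An antiderivative is F(y) = -4*y*cos(3*y)/3 + 4*sin(3*y)/9.
Then F(pi/9) - F(0) = (-2*pi/27 + 2*sqrt(3)/9) - (0) = -2*pi/27 + 2*sqrt(3)/9.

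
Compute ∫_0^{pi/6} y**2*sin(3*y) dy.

Integrate by parts twice (u = y^2, dv = sin(3*y) dy).
An antiderivative is F(y) = -y**2*cos(3*y)/3 + 2*y*sin(3*y)/9 + 2*cos(3*y)/27.
Then F(pi/6) - F(0) = (pi/27) - (2/27) = -2/27 + pi/27.

-2/27 + pi/27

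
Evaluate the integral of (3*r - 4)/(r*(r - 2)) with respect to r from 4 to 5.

log(75/32)

Factor the denominator: r**2 - 2*r = r(r - 2).
Partial fractions: (3*r - 4)/(r*(r - 2)) = 2/r + 1/(r - 2).
An antiderivative is F(r) = 2*log(r) + log(r - 2).
Then F(5) - F(4) = (log(75)) - (log(32)) = log(75/32).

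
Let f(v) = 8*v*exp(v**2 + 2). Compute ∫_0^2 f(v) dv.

Let u = v**2 + 2, so du = 2*v dv. When v = 0, u = 2; when v = 2, u = 6.
The integral becomes 4·∫ exp(u) du from 2 to 6, with antiderivative 4*exp(u).
Back in v: F(v) = 4*exp(v**2 + 2).
Then F(2) - F(0) = (4*exp(6)) - (4*exp(2)) = -4*(1 - exp(4))*exp(2).

-4*(1 - exp(4))*exp(2)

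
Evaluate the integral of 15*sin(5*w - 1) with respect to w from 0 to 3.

Let u = 5*w - 1, so du = 5 dw. When w = 0, u = -1; when w = 3, u = 14.
The integral becomes 3·∫ sin(u) du from -1 to 14, with antiderivative -3*cos(u).
Back in w: F(w) = -3*cos(5*w - 1).
Then F(3) - F(0) = (-3*cos(14)) - (-3*cos(1)) = -3*cos(14) + 3*cos(1).

-3*cos(14) + 3*cos(1)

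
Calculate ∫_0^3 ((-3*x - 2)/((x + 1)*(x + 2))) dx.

Factor the denominator: x**2 + 3*x + 2 = (x + 2)(x + 1).
Partial fractions: (-3*x - 2)/((x + 1)*(x + 2)) = -4/(x + 2) + 1/(x + 1).
An antiderivative is F(x) = log(x + 1) - 4*log(x + 2).
Then F(3) - F(0) = (-4*log(5) + 2*log(2)) - (-log(16)) = -4*log(5) + 6*log(2).

-4*log(5) + 6*log(2)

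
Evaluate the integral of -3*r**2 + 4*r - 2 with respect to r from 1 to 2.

-3

By the power rule, an antiderivative is F(r) = -r**3 + 2*r**2 - 2*r.
Then F(2) - F(1) = (-4) - (-1) = -3.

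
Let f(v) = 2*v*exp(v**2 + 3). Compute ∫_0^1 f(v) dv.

Let u = v**2 + 3, so du = 2*v dv. When v = 0, u = 3; when v = 1, u = 4.
The integral becomes ∫ exp(u) du from 3 to 4, with antiderivative exp(u).
Back in v: F(v) = exp(v**2 + 3).
Then F(1) - F(0) = (exp(4)) - (exp(3)) = -exp(3) + exp(4).

-exp(3) + exp(4)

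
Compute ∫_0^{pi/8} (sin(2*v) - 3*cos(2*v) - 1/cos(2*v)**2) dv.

-sqrt(2)

An antiderivative is F(v) = -3*sin(2*v)/2 - cos(2*v)/2 - tan(2*v)/2.
Then F(pi/8) - F(0) = (-sqrt(2) - 1/2) - (-1/2) = -sqrt(2).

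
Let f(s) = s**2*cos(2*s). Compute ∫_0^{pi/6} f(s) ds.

Integrate by parts twice (u = s^2, dv = cos(2*s) ds).
An antiderivative is F(s) = s**2*sin(2*s)/2 + s*cos(2*s)/2 - sin(2*s)/4.
Then F(pi/6) - F(0) = (-sqrt(3)/8 + sqrt(3)*pi**2/144 + pi/24) - (0) = -sqrt(3)/8 + sqrt(3)*pi**2/144 + pi/24.

-sqrt(3)/8 + sqrt(3)*pi**2/144 + pi/24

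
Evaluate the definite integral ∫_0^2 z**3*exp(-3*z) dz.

2/27 - 122*exp(-6)/27

Integrate by parts 3 times (u = z^3, dv = exp(-3*z) dz).
An antiderivative is F(z) = (-9*z**3 - 9*z**2 - 6*z - 2)*exp(-3*z)/27.
Then F(2) - F(0) = (-122*exp(-6)/27) - (-2/27) = 2/27 - 122*exp(-6)/27.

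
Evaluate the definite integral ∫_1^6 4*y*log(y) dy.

-35 + 72*log(2) + 72*log(3)

Integrate by parts once (u = ln y, dv = 4*y dy).
An antiderivative is F(y) = y**2*(2*log(y) - 1).
Then F(6) - F(1) = (-36 + 72*log(2) + 72*log(3)) - (-1) = -35 + 72*log(2) + 72*log(3).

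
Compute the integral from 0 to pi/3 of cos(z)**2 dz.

sqrt(3)/8 + pi/6

Use the identity cos^2(z) = (1 + cos(2*z))/2.
An antiderivative is F(z) = z/2 + sin(2*z)/4.
Then F(pi/3) - F(0) = (sqrt(3)/8 + pi/6) - (0) = sqrt(3)/8 + pi/6.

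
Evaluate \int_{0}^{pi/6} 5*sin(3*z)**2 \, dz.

Use the identity sin^2(3*z) = (1 - cos(6*z))/2.
An antiderivative is F(z) = 5*z/2 - 5*sin(6*z)/12.
Then F(pi/6) - F(0) = (5*pi/12) - (0) = 5*pi/12.

5*pi/12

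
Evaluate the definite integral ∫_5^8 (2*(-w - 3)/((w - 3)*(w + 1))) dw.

Factor the denominator: w**2 - 2*w - 3 = (w + 1)(w - 3).
Partial fractions: 2*(-w - 3)/((w - 3)*(w + 1)) = 1/(w + 1) - 3/(w - 3).
An antiderivative is F(w) = -3*log(w - 3) + log(w + 1).
Then F(8) - F(5) = (-3*log(5) + 2*log(3)) - (log(3/4)) = -3*log(5) + log(3) + 2*log(2).

-3*log(5) + log(3) + 2*log(2)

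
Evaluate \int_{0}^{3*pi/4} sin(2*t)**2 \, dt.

3*pi/8

Use the identity sin^2(2*t) = (1 - cos(4*t))/2.
An antiderivative is F(t) = t/2 - sin(4*t)/8.
Then F(3*pi/4) - F(0) = (3*pi/8) - (0) = 3*pi/8.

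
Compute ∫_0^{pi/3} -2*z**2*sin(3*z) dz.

8/27 - 2*pi**2/27

Integrate by parts twice (u = z^2, dv = -2*sin(3*z) dz).
An antiderivative is F(z) = 2*z**2*cos(3*z)/3 - 4*z*sin(3*z)/9 - 4*cos(3*z)/27.
Then F(pi/3) - F(0) = (4/27 - 2*pi**2/27) - (-4/27) = 8/27 - 2*pi**2/27.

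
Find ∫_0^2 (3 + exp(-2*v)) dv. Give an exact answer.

13/2 - exp(-4)/2

An antiderivative is F(v) = 3*v - exp(-2*v)/2.
Then F(2) - F(0) = (6 - exp(-4)/2) - (-1/2) = 13/2 - exp(-4)/2.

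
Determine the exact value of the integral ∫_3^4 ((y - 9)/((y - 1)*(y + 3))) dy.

-5*log(3) - log(2) + 3*log(7)

Factor the denominator: y**2 + 2*y - 3 = (y + 3)(y - 1).
Partial fractions: (y - 9)/((y - 1)*(y + 3)) = 3/(y + 3) - 2/(y - 1).
An antiderivative is F(y) = -2*log(y - 1) + 3*log(y + 3).
Then F(4) - F(3) = (-2*log(3) + 3*log(7)) - (log(54)) = -5*log(3) - log(2) + 3*log(7).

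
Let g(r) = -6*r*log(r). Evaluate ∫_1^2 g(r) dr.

Integrate by parts once (u = ln r, dv = -6*r dr).
An antiderivative is F(r) = -3*r**2*(2*log(r) - 1)/2.
Then F(2) - F(1) = (6 - 12*log(2)) - (3/2) = 9/2 - 12*log(2).

9/2 - 12*log(2)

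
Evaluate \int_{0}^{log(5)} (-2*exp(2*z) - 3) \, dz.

-24 - 3*log(5)

An antiderivative is F(z) = -exp(2*z) - 3*z.
Then F(log(5)) - F(0) = (-25 - 3*log(5)) - (-1) = -24 - 3*log(5).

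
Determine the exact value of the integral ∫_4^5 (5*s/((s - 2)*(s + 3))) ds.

Factor the denominator: s**2 + s - 6 = (s + 3)(s - 2).
Partial fractions: 5*s/((s - 2)*(s + 3)) = 3/(s + 3) + 2/(s - 2).
An antiderivative is F(s) = 2*log(s - 2) + 3*log(s + 3).
Then F(5) - F(4) = (2*log(3) + 9*log(2)) - (2*log(2) + 3*log(7)) = -3*log(7) + 2*log(3) + 7*log(2).

-3*log(7) + 2*log(3) + 7*log(2)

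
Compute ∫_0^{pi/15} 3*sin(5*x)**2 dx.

-3*sqrt(3)/40 + pi/10

Use the identity sin^2(5*x) = (1 - cos(10*x))/2.
An antiderivative is F(x) = 3*x/2 - 3*sin(10*x)/20.
Then F(pi/15) - F(0) = (-3*sqrt(3)/40 + pi/10) - (0) = -3*sqrt(3)/40 + pi/10.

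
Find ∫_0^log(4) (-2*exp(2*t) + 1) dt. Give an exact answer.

An antiderivative is F(t) = -exp(2*t) + t.
Then F(log(4)) - F(0) = (-16 + log(4)) - (-1) = -15 + log(4).

-15 + log(4)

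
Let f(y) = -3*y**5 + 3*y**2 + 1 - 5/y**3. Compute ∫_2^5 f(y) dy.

By the power rule, an antiderivative is F(y) = -y**6/2 + y**3 + y + 5/(2*y**2).
Then F(5) - F(2) = (-38412/5) - (-171/8) = -306441/40.

-306441/40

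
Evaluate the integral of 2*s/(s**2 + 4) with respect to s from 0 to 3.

Let u = s**2 + 4, so du = 2*s ds. When s = 0, u = 4; when s = 3, u = 13.
The integral becomes ∫ 1/u du from 4 to 13, with antiderivative log(u).
Back in s: F(s) = log(s**2 + 4).
Then F(3) - F(0) = (log(13)) - (log(4)) = log(13/4).

log(13/4)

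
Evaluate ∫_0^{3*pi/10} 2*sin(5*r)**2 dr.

Use the identity sin^2(5*r) = (1 - cos(10*r))/2.
An antiderivative is F(r) = r - sin(10*r)/10.
Then F(3*pi/10) - F(0) = (3*pi/10) - (0) = 3*pi/10.

3*pi/10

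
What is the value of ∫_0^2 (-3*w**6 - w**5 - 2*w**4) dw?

-8224/105

By the power rule, an antiderivative is F(w) = -3*w**7/7 - w**6/6 - 2*w**5/5.
Then F(2) - F(0) = (-8224/105) - (0) = -8224/105.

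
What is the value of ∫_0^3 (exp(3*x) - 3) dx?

An antiderivative is F(x) = exp(3*x)/3 - 3*x.
Then F(3) - F(0) = (-9 + exp(9)/3) - (1/3) = -28/3 + exp(9)/3.

-28/3 + exp(9)/3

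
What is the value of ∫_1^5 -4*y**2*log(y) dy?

Integrate by parts once (u = ln y, dv = -4*y**2 dy).
An antiderivative is F(y) = -4*y**3*(3*log(y) - 1)/9.
Then F(5) - F(1) = (500/9 - 500*log(5)/3) - (4/9) = 496/9 - 500*log(5)/3.

496/9 - 500*log(5)/3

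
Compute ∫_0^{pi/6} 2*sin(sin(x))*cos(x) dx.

Let u = sin(x), so du = cos(x) dx. When x = 0, u = 0; when x = pi/6, u = 1/2.
The integral becomes 2·∫ sin(u) du from 0 to 1/2, with antiderivative -2*cos(u).
Back in x: F(x) = -2*cos(sin(x)).
Then F(pi/6) - F(0) = (-2*cos(1/2)) - (-2) = 2 - 2*cos(1/2).

2 - 2*cos(1/2)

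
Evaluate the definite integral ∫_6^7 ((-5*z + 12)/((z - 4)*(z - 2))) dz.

Factor the denominator: z**2 - 6*z + 8 = (z - 2)(z - 4).
Partial fractions: (-5*z + 12)/((z - 4)*(z - 2)) = -1/(z - 2) - 4/(z - 4).
An antiderivative is F(z) = -4*log(z - 4) - log(z - 2).
Then F(7) - F(6) = (-4*log(3) - log(5)) - (-log(64)) = -4*log(3) - log(5) + 6*log(2).

-4*log(3) - log(5) + 6*log(2)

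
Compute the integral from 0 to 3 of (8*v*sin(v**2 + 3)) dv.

4*cos(3) - 4*cos(12)

Let u = v**2 + 3, so du = 2*v dv. When v = 0, u = 3; when v = 3, u = 12.
The integral becomes 4·∫ sin(u) du from 3 to 12, with antiderivative -4*cos(u).
Back in v: F(v) = -4*cos(v**2 + 3).
Then F(3) - F(0) = (-4*cos(12)) - (-4*cos(3)) = 4*cos(3) - 4*cos(12).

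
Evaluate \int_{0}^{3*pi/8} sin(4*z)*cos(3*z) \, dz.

4/7 - 3*sqrt(2 - sqrt(2))/14

Use the identity sin(4*z)cos(3*z) = [sin(7*z) + sin(z)]/2.
An antiderivative is F(z) = -cos(z)/2 - cos(7*z)/14.
Then F(3*pi/8) - F(0) = (-3*sqrt(2 - sqrt(2))/14) - (-4/7) = 4/7 - 3*sqrt(2 - sqrt(2))/14.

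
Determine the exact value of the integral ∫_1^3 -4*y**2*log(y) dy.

104/9 - 36*log(3)

Integrate by parts once (u = ln y, dv = -4*y**2 dy).
An antiderivative is F(y) = -4*y**3*(3*log(y) - 1)/9.
Then F(3) - F(1) = (12 - 36*log(3)) - (4/9) = 104/9 - 36*log(3).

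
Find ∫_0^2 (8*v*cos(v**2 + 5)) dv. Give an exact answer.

4*sin(9) - 4*sin(5)

Let u = v**2 + 5, so du = 2*v dv. When v = 0, u = 5; when v = 2, u = 9.
The integral becomes 4·∫ cos(u) du from 5 to 9, with antiderivative 4*sin(u).
Back in v: F(v) = 4*sin(v**2 + 5).
Then F(2) - F(0) = (4*sin(9)) - (4*sin(5)) = 4*sin(9) - 4*sin(5).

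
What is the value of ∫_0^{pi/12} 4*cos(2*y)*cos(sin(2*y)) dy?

Let u = sin(2*y), so du = 2*cos(2*y) dy. When y = 0, u = 0; when y = pi/12, u = 1/2.
The integral becomes 2·∫ cos(u) du from 0 to 1/2, with antiderivative 2*sin(u).
Back in y: F(y) = 2*sin(sin(2*y)).
Then F(pi/12) - F(0) = (2*sin(1/2)) - (0) = 2*sin(1/2).

2*sin(1/2)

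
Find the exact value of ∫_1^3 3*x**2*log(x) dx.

Integrate by parts once (u = ln x, dv = 3*x**2 dx).
An antiderivative is F(x) = x**3*(3*log(x) - 1)/3.
Then F(3) - F(1) = (-9 + 27*log(3)) - (-1/3) = -26/3 + 27*log(3).

-26/3 + 27*log(3)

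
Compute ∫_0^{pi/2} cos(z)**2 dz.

pi/4

Use the identity cos^2(z) = (1 + cos(2*z))/2.
An antiderivative is F(z) = z/2 + sin(2*z)/4.
Then F(pi/2) - F(0) = (pi/4) - (0) = pi/4.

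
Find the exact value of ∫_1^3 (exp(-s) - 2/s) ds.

An antiderivative is F(s) = -2*log(s) - exp(-s).
Then F(3) - F(1) = (-2*log(3) - exp(-3)) - (-exp(-1)) = -2*log(3) - exp(-3) + exp(-1).

-2*log(3) - exp(-3) + exp(-1)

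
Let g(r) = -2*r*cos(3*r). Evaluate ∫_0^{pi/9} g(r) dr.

-sqrt(3)*pi/27 + 1/9

Integrate by parts once (u = r, dv = -2*cos(3*r) dr).
An antiderivative is F(r) = -2*r*sin(3*r)/3 - 2*cos(3*r)/9.
Then F(pi/9) - F(0) = (-sqrt(3)*pi/27 - 1/9) - (-2/9) = -sqrt(3)*pi/27 + 1/9.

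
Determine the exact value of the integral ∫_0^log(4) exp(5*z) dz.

1023/5

Let u = exp(z), so du = exp(z) dz. When z = 0, u = 1; when z = log(4), u = 4.
The integral becomes ∫ u**4 du from 1 to 4, with antiderivative u**5/5.
Back in z: F(z) = exp(5*z)/5.
Then F(log(4)) - F(0) = (1024/5) - (1/5) = 1023/5.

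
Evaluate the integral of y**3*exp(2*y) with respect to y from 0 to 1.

3/8 + exp(2)/8

Integrate by parts 3 times (u = y^3, dv = exp(2*y) dy).
An antiderivative is F(y) = (4*y**3 - 6*y**2 + 6*y - 3)*exp(2*y)/8.
Then F(1) - F(0) = (exp(2)/8) - (-3/8) = 3/8 + exp(2)/8.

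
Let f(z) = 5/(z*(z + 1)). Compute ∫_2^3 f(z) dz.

Factor the denominator: z**2 + z = (z + 1)z.
Partial fractions: 5/(z*(z + 1)) = -5/(z + 1) + 5/z.
An antiderivative is F(z) = 5*log(z) - 5*log(z + 1).
Then F(3) - F(2) = (-10*log(2) + 5*log(3)) - (-5*log(3) + 5*log(2)) = -15*log(2) + 10*log(3).

-15*log(2) + 10*log(3)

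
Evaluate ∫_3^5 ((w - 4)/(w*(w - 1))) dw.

-4*log(3) - 3*log(2) + 4*log(5)

Factor the denominator: w**2 - w = w(w - 1).
Partial fractions: (w - 4)/(w*(w - 1)) = 4/w - 3/(w - 1).
An antiderivative is F(w) = 4*log(w) - 3*log(w - 1).
Then F(5) - F(3) = (-6*log(2) + 4*log(5)) - (log(81/8)) = -4*log(3) - 3*log(2) + 4*log(5).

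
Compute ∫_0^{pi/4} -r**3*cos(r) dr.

-6 - 3*sqrt(2)*pi**2/32 - sqrt(2)*pi**3/128 + 3*sqrt(2)*pi/4 + 3*sqrt(2)

Integrate by parts 3 times (u = r^3, dv = -cos(r) dr).
An antiderivative is F(r) = -r**3*sin(r) - 3*r**2*cos(r) + 6*r*sin(r) + 6*cos(r).
Then F(pi/4) - F(0) = (sqrt(2)*(-12*pi**2 - pi**3 + 96*pi + 384)/128) - (6) = -6 - 3*sqrt(2)*pi**2/32 - sqrt(2)*pi**3/128 + 3*sqrt(2)*pi/4 + 3*sqrt(2).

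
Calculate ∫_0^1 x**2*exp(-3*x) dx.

2/27 - 17*exp(-3)/27

Integrate by parts twice (u = x^2, dv = exp(-3*x) dx).
An antiderivative is F(x) = (-9*x**2 - 6*x - 2)*exp(-3*x)/27.
Then F(1) - F(0) = (-17*exp(-3)/27) - (-2/27) = 2/27 - 17*exp(-3)/27.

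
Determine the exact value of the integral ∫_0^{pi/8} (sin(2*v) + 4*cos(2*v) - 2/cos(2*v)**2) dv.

An antiderivative is F(v) = 2*sin(2*v) - cos(2*v)/2 - tan(2*v).
Then F(pi/8) - F(0) = (-1 + 3*sqrt(2)/4) - (-1/2) = -1/2 + 3*sqrt(2)/4.

-1/2 + 3*sqrt(2)/4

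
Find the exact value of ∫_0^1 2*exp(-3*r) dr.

2/3 - 2*exp(-3)/3

An antiderivative is F(r) = -2*exp(-3*r)/3.
Then F(1) - F(0) = (-2*exp(-3)/3) - (-2/3) = 2/3 - 2*exp(-3)/3.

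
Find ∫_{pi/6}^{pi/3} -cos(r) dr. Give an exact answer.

1/2 - sqrt(3)/2

An antiderivative is F(r) = -sin(r).
Then F(pi/3) - F(pi/6) = (-sqrt(3)/2) - (-1/2) = 1/2 - sqrt(3)/2.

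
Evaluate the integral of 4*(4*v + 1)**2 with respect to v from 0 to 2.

728/3

Let u = 4*v + 1, so du = 4 dv. When v = 0, u = 1; when v = 2, u = 9.
The integral becomes ∫ u**2 du from 1 to 9, with antiderivative u**3/3.
Back in v: F(v) = (4*v + 1)**3/3.
Then F(2) - F(0) = (243) - (1/3) = 728/3.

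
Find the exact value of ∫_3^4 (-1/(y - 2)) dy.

An antiderivative is F(y) = -log(y - 2).
Then F(4) - F(3) = (-log(2)) - (0) = -log(2).

-log(2)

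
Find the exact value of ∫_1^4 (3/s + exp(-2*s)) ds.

An antiderivative is F(s) = 3*log(s) - exp(-2*s)/2.
Then F(4) - F(1) = (-exp(-8)/2 + 6*log(2)) - (-exp(-2)/2) = (-1 + exp(6) + 12*exp(8)*log(2))*exp(-8)/2.

(-1 + exp(6) + 12*exp(8)*log(2))*exp(-8)/2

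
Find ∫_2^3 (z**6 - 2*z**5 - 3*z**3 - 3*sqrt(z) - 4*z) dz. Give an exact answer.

-6*sqrt(3) + 4*sqrt(2) + 1153/84

By the power rule, an antiderivative is F(z) = z**7/7 - z**6/3 - 3*z**4/4 - 2*z**(3/2) - 2*z**2.
Then F(3) - F(2) = (-6*sqrt(3) - 261/28) - (-484/21 - 4*sqrt(2)) = -6*sqrt(3) + 4*sqrt(2) + 1153/84.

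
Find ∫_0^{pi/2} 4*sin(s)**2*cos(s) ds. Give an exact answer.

Let u = sin(s), so du = cos(s) ds. When s = 0, u = 0; when s = pi/2, u = 1.
The integral becomes 4·∫ u**2 du from 0 to 1, with antiderivative 4*u**3/3.
Back in s: F(s) = 4*sin(s)**3/3.
Then F(pi/2) - F(0) = (4/3) - (0) = 4/3.

4/3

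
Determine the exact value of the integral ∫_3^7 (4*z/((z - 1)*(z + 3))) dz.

Factor the denominator: z**2 + 2*z - 3 = (z + 3)(z - 1).
Partial fractions: 4*z/((z - 1)*(z + 3)) = 3/(z + 3) + 1/(z - 1).
An antiderivative is F(z) = log(z - 1) + 3*log(z + 3).
Then F(7) - F(3) = (log(3) + 4*log(2) + 3*log(5)) - (4*log(2) + 3*log(3)) = -2*log(3) + 3*log(5).

-2*log(3) + 3*log(5)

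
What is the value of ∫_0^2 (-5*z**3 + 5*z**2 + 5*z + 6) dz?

46/3

By the power rule, an antiderivative is F(z) = -5*z**4/4 + 5*z**3/3 + 5*z**2/2 + 6*z.
Then F(2) - F(0) = (46/3) - (0) = 46/3.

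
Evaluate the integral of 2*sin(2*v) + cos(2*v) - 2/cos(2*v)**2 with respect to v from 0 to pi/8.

An antiderivative is F(v) = sin(2*v)/2 - cos(2*v) - tan(2*v).
Then F(pi/8) - F(0) = (-1 - sqrt(2)/4) - (-1) = -sqrt(2)/4.

-sqrt(2)/4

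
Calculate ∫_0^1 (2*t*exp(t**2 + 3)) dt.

-exp(3) + exp(4)

Let u = t**2 + 3, so du = 2*t dt. When t = 0, u = 3; when t = 1, u = 4.
The integral becomes ∫ exp(u) du from 3 to 4, with antiderivative exp(u).
Back in t: F(t) = exp(t**2 + 3).
Then F(1) - F(0) = (exp(4)) - (exp(3)) = -exp(3) + exp(4).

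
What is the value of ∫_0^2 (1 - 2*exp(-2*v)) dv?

An antiderivative is F(v) = v + exp(-2*v).
Then F(2) - F(0) = (exp(-4) + 2) - (1) = exp(-4) + 1.

exp(-4) + 1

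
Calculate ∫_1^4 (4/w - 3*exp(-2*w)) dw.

An antiderivative is F(w) = 4*log(w) + 3*exp(-2*w)/2.
Then F(4) - F(1) = (3*exp(-8)/2 + 8*log(2)) - (3*exp(-2)/2) = -3*exp(-2)/2 + 3*exp(-8)/2 + 8*log(2).

-3*exp(-2)/2 + 3*exp(-8)/2 + 8*log(2)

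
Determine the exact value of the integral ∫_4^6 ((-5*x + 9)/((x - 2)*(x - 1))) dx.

-4*log(5) - log(2) + 4*log(3)

Factor the denominator: x**2 - 3*x + 2 = (x - 1)(x - 2).
Partial fractions: (-5*x + 9)/((x - 2)*(x - 1)) = -4/(x - 1) - 1/(x - 2).
An antiderivative is F(x) = -log(x - 2) - 4*log(x - 1).
Then F(6) - F(4) = (-4*log(5) - 2*log(2)) - (-4*log(3) - log(2)) = -4*log(5) - log(2) + 4*log(3).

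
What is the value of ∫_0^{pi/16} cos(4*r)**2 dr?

1/16 + pi/32

Use the identity cos^2(4*r) = (1 + cos(8*r))/2.
An antiderivative is F(r) = r/2 + sin(8*r)/16.
Then F(pi/16) - F(0) = (1/16 + pi/32) - (0) = 1/16 + pi/32.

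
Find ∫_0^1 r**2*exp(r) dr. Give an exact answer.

-2 + E

Integrate by parts twice (u = r^2, dv = exp(r) dr).
An antiderivative is F(r) = (r**2 - 2*r + 2)*exp(r).
Then F(1) - F(0) = (E) - (2) = -2 + E.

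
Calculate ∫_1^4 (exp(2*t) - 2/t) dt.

An antiderivative is F(t) = exp(2*t)/2 - 2*log(t).
Then F(4) - F(1) = (-log(16) + exp(8)/2) - (exp(2)/2) = -exp(2)/2 - log(16) + exp(8)/2.

-exp(2)/2 - log(16) + exp(8)/2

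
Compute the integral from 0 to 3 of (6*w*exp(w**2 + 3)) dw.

Let u = w**2 + 3, so du = 2*w dw. When w = 0, u = 3; when w = 3, u = 12.
The integral becomes 3·∫ exp(u) du from 3 to 12, with antiderivative 3*exp(u).
Back in w: F(w) = 3*exp(w**2 + 3).
Then F(3) - F(0) = (3*exp(12)) - (3*exp(3)) = -3*(1 - exp(9))*exp(3).

-3*(1 - exp(9))*exp(3)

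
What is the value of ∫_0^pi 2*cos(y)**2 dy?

Use the identity cos^2(y) = (1 + cos(2*y))/2.
An antiderivative is F(y) = y + sin(2*y)/2.
Then F(pi) - F(0) = (pi) - (0) = pi.

pi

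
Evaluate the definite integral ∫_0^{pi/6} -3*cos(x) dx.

An antiderivative is F(x) = -3*sin(x).
Then F(pi/6) - F(0) = (-3/2) - (0) = -3/2.

-3/2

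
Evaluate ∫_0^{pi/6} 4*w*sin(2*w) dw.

-pi/6 + sqrt(3)/2

Integrate by parts once (u = w, dv = 4*sin(2*w) dw).
An antiderivative is F(w) = -2*w*cos(2*w) + sin(2*w).
Then F(pi/6) - F(0) = (-pi/6 + sqrt(3)/2) - (0) = -pi/6 + sqrt(3)/2.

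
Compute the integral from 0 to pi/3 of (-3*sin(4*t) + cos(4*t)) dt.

-9/8 - sqrt(3)/8

An antiderivative is F(t) = sin(4*t)/4 + 3*cos(4*t)/4.
Then F(pi/3) - F(0) = (-3/8 - sqrt(3)/8) - (3/4) = -9/8 - sqrt(3)/8.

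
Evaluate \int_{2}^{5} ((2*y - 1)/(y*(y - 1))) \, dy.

Factor the denominator: y**2 - y = y(y - 1).
Partial fractions: (2*y - 1)/(y*(y - 1)) = 1/y + 1/(y - 1).
An antiderivative is F(y) = log(y) + log(y - 1).
Then F(5) - F(2) = (log(20)) - (log(2)) = log(10).

log(10)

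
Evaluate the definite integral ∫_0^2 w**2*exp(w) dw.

Integrate by parts twice (u = w^2, dv = exp(w) dw).
An antiderivative is F(w) = (w**2 - 2*w + 2)*exp(w).
Then F(2) - F(0) = (2*exp(2)) - (2) = -2 + 2*exp(2).

-2 + 2*exp(2)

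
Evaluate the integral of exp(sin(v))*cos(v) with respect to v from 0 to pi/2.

Let u = sin(v), so du = cos(v) dv. When v = 0, u = 0; when v = pi/2, u = 1.
The integral becomes ∫ exp(u) du from 0 to 1, with antiderivative exp(u).
Back in v: F(v) = exp(sin(v)).
Then F(pi/2) - F(0) = (E) - (1) = -1 + E.

-1 + E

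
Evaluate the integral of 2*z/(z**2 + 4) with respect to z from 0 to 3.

Let u = z**2 + 4, so du = 2*z dz. When z = 0, u = 4; when z = 3, u = 13.
The integral becomes ∫ 1/u du from 4 to 13, with antiderivative log(u).
Back in z: F(z) = log(z**2 + 4).
Then F(3) - F(0) = (log(13)) - (log(4)) = log(13/4).

log(13/4)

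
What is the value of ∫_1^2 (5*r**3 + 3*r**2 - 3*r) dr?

85/4

By the power rule, an antiderivative is F(r) = 5*r**4/4 + r**3 - 3*r**2/2.
Then F(2) - F(1) = (22) - (3/4) = 85/4.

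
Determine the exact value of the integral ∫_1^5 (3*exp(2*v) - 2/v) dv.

An antiderivative is F(v) = 3*exp(2*v)/2 - 2*log(v).
Then F(5) - F(1) = (-log(25) + 3*exp(10)/2) - (3*exp(2)/2) = -3*exp(2)/2 - log(25) + 3*exp(10)/2.

-3*exp(2)/2 - log(25) + 3*exp(10)/2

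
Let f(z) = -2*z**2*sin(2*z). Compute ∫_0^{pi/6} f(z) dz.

Integrate by parts twice (u = z^2, dv = -2*sin(2*z) dz).
An antiderivative is F(z) = z**2*cos(2*z) - z*sin(2*z) - cos(2*z)/2.
Then F(pi/6) - F(0) = (-sqrt(3)*pi/12 - 1/4 + pi**2/72) - (-1/2) = -sqrt(3)*pi/12 + pi**2/72 + 1/4.

-sqrt(3)*pi/12 + pi**2/72 + 1/4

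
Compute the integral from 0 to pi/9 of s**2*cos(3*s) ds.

-sqrt(3)/27 + sqrt(3)*pi**2/486 + pi/81

Integrate by parts twice (u = s^2, dv = cos(3*s) ds).
An antiderivative is F(s) = s**2*sin(3*s)/3 + 2*s*cos(3*s)/9 - 2*sin(3*s)/27.
Then F(pi/9) - F(0) = (-sqrt(3)/27 + sqrt(3)*pi**2/486 + pi/81) - (0) = -sqrt(3)/27 + sqrt(3)*pi**2/486 + pi/81.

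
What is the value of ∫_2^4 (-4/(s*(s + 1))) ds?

Factor the denominator: s**2 + s = (s + 1)s.
Partial fractions: -4/(s*(s + 1)) = 4/(s + 1) - 4/s.
An antiderivative is F(s) = -4*log(s) + 4*log(s + 1).
Then F(4) - F(2) = (-8*log(2) + 4*log(5)) - (log(81/16)) = -4*log(3) - 4*log(2) + 4*log(5).

-4*log(3) - 4*log(2) + 4*log(5)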